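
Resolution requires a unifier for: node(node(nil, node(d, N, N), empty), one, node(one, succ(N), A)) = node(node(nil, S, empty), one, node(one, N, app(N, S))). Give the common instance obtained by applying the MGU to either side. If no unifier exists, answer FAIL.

Decompose node/3: node(nil, node(d, N, N), empty) = node(nil, S, empty),  one = one,  node(one, succ(N), A) = node(one, N, app(N, S)).
Decompose node/3: nil = nil,  node(d, N, N) = S,  empty = empty.
Delete trivial equation nil = nil.
Bind S := node(d, N, N); substituting into the one remaining equation that mentions S gives: node(one, succ(N), A) = node(one, N, app(N, node(d, N, N))).
Delete trivial equation empty = empty.
Delete trivial equation one = one.
Decompose node/3: one = one,  succ(N) = N,  A = app(N, node(d, N, N)).
Delete trivial equation one = one.
Occurs check fails: N occurs in succ(N); the equation N = succ(N) has no finite solution.

FAIL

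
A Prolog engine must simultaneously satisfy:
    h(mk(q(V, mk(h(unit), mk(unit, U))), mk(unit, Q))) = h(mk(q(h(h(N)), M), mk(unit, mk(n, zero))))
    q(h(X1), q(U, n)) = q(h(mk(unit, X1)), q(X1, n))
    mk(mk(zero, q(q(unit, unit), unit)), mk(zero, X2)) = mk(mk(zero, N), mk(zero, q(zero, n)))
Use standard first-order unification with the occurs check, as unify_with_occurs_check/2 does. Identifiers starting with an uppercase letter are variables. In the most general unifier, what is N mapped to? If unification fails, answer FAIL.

FAIL

Decompose h/1: mk(q(V, mk(h(unit), mk(unit, U))), mk(unit, Q)) = mk(q(h(h(N)), M), mk(unit, mk(n, zero))).
Decompose mk/2: q(V, mk(h(unit), mk(unit, U))) = q(h(h(N)), M),  mk(unit, Q) = mk(unit, mk(n, zero)).
Decompose q/2: V = h(h(N)),  mk(h(unit), mk(unit, U)) = M.
Bind V := h(h(N)); no other remaining equation mentions V.
Bind M := mk(h(unit), mk(unit, U)); no other remaining equation mentions M.
Decompose mk/2: unit = unit,  Q = mk(n, zero).
Delete trivial equation unit = unit.
Bind Q := mk(n, zero); no other remaining equation mentions Q.
Decompose q/2: h(X1) = h(mk(unit, X1)),  q(U, n) = q(X1, n).
Decompose h/1: X1 = mk(unit, X1).
Occurs check fails: X1 occurs in mk(unit, X1); the equation X1 = mk(unit, X1) has no finite solution.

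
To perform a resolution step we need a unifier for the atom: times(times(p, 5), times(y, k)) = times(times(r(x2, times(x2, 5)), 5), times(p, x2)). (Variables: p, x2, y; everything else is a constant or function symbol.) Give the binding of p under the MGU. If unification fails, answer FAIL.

Decompose times/2: times(p, 5) = times(r(x2, times(x2, 5)), 5),  times(y, k) = times(p, x2).
Decompose times/2: p = r(x2, times(x2, 5)),  5 = 5.
Bind p := r(x2, times(x2, 5)); substituting into the one remaining equation that mentions p gives: times(y, k) = times(r(x2, times(x2, 5)), x2).
Delete trivial equation 5 = 5.
Decompose times/2: y = r(x2, times(x2, 5)),  k = x2.
Bind y := r(x2, times(x2, 5)); no other remaining equation mentions y.
Bind x2 := k. Substituting into the earlier bindings gives p := r(k, times(k, 5)), y := r(k, times(k, 5)).
MGU = { p ↦ r(k, times(k, 5)), y ↦ r(k, times(k, 5)), x2 ↦ k }, so p ↦ r(k, times(k, 5)).

r(k, times(k, 5))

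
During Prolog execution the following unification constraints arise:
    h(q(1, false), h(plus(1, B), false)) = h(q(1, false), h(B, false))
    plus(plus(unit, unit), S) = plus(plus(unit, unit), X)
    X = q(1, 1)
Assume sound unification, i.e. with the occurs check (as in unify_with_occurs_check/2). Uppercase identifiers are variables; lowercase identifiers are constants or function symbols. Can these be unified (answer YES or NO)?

Decompose h/2: q(1, false) = q(1, false),  h(plus(1, B), false) = h(B, false).
Delete trivial equation q(1, false) = q(1, false).
Decompose h/2: plus(1, B) = B,  false = false.
Occurs check fails: B occurs in plus(1, B); the equation B = plus(1, B) has no finite solution.

NO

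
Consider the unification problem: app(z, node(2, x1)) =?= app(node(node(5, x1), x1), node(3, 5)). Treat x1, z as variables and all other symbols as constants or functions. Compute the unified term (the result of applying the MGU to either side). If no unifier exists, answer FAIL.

Decompose app/2: z =?= node(node(5, x1), x1),  node(2, x1) =?= node(3, 5).
Bind z := node(node(5, x1), x1); no other remaining equation mentions z.
Decompose node/2: 2 =?= 3,  x1 =?= 5.
Clash: constants 2 and 3 differ; no unifier exists.

FAIL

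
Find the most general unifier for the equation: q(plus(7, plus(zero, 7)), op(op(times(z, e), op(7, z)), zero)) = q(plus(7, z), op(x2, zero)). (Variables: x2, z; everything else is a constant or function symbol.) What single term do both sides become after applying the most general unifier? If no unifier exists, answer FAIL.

Decompose q/2: plus(7, plus(zero, 7)) = plus(7, z),  op(op(times(z, e), op(7, z)), zero) = op(x2, zero).
Decompose plus/2: 7 = 7,  plus(zero, 7) = z.
Delete trivial equation 7 = 7.
Bind z := plus(zero, 7); substituting into the remaining equation gives: op(op(times(plus(zero, 7), e), op(7, plus(zero, 7))), zero) = op(x2, zero).
Decompose op/2: op(times(plus(zero, 7), e), op(7, plus(zero, 7))) = x2,  zero = zero.
Bind x2 := op(times(plus(zero, 7), e), op(7, plus(zero, 7))); no other remaining equation mentions x2.
Delete trivial equation zero = zero.
Applying the MGU to either side gives q(plus(7, plus(zero, 7)), op(op(times(plus(zero, 7), e), op(7, plus(zero, 7))), zero)).

q(plus(7, plus(zero, 7)), op(op(times(plus(zero, 7), e), op(7, plus(zero, 7))), zero))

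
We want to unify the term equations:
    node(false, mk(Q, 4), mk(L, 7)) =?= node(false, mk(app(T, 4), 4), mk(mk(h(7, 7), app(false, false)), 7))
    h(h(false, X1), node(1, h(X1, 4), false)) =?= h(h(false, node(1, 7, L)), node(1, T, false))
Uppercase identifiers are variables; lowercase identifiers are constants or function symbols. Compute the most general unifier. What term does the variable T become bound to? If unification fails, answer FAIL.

Decompose node/3: false =?= false,  mk(Q, 4) =?= mk(app(T, 4), 4),  mk(L, 7) =?= mk(mk(h(7, 7), app(false, false)), 7).
Delete trivial equation false =?= false.
Decompose mk/2: Q =?= app(T, 4),  4 =?= 4.
Bind Q := app(T, 4); no other remaining equation mentions Q.
Delete trivial equation 4 =?= 4.
Decompose mk/2: L =?= mk(h(7, 7), app(false, false)),  7 =?= 7.
Bind L := mk(h(7, 7), app(false, false)); substituting into the one remaining equation that mentions L gives: h(h(false, X1), node(1, h(X1, 4), false)) =?= h(h(false, node(1, 7, mk(h(7, 7), app(false, false)))), node(1, T, false)).
Delete trivial equation 7 =?= 7.
Decompose h/2: h(false, X1) =?= h(false, node(1, 7, mk(h(7, 7), app(false, false)))),  node(1, h(X1, 4), false) =?= node(1, T, false).
Decompose h/2: false =?= false,  X1 =?= node(1, 7, mk(h(7, 7), app(false, false))).
Delete trivial equation false =?= false.
Bind X1 := node(1, 7, mk(h(7, 7), app(false, false))); substituting into the remaining equation gives: node(1, h(node(1, 7, mk(h(7, 7), app(false, false))), 4), false) =?= node(1, T, false).
Decompose node/3: 1 =?= 1,  h(node(1, 7, mk(h(7, 7), app(false, false))), 4) =?= T,  false =?= false.
Delete trivial equation 1 =?= 1.
Bind T := h(node(1, 7, mk(h(7, 7), app(false, false))), 4); no other remaining equation mentions T. Substituting into the earlier binding gives Q := app(h(node(1, 7, mk(h(7, 7), app(false, false))), 4), 4).
Delete trivial equation false =?= false.
MGU = { Q := app(h(node(1, 7, mk(h(7, 7), app(false, false))), 4), 4), L := mk(h(7, 7), app(false, false)), X1 := node(1, 7, mk(h(7, 7), app(false, false))), T := h(node(1, 7, mk(h(7, 7), app(false, false))), 4) }, so T := h(node(1, 7, mk(h(7, 7), app(false, false))), 4).

h(node(1, 7, mk(h(7, 7), app(false, false))), 4)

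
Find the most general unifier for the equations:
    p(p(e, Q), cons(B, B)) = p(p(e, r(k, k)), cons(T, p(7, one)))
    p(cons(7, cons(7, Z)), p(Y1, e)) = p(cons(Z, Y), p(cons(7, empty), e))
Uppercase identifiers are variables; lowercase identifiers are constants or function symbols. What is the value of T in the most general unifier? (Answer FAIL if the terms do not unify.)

Decompose p/2: p(e, Q) = p(e, r(k, k)),  cons(B, B) = cons(T, p(7, one)).
Decompose p/2: e = e,  Q = r(k, k).
Delete trivial equation e = e.
Bind Q := r(k, k); no other remaining equation mentions Q.
Decompose cons/2: B = T,  B = p(7, one).
Bind B := T; substituting into the one remaining equation that mentions B gives: T = p(7, one).
Bind T := p(7, one); no other remaining equation mentions T. Substituting into the earlier binding gives B := p(7, one).
Decompose p/2: cons(7, cons(7, Z)) = cons(Z, Y),  p(Y1, e) = p(cons(7, empty), e).
Decompose cons/2: 7 = Z,  cons(7, Z) = Y.
Bind Z := 7; substituting into the one remaining equation that mentions Z gives: cons(7, 7) = Y.
Bind Y := cons(7, 7); no other remaining equation mentions Y.
Decompose p/2: Y1 = cons(7, empty),  e = e.
Bind Y1 := cons(7, empty); no other remaining equation mentions Y1.
Delete trivial equation e = e.
MGU = { Q := r(k, k), B := p(7, one), T := p(7, one), Z := 7, Y := cons(7, 7), Y1 := cons(7, empty) }, so T := p(7, one).

p(7, one)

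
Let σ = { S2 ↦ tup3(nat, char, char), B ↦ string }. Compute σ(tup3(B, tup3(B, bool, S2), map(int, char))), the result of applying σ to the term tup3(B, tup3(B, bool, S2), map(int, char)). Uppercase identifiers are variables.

tup3(string, tup3(string, bool, tup3(nat, char, char)), map(int, char))

Replace each occurrence of S2 with tup3(nat, char, char).
Replace each occurrence of B with string.
Result: tup3(string, tup3(string, bool, tup3(nat, char, char)), map(int, char)).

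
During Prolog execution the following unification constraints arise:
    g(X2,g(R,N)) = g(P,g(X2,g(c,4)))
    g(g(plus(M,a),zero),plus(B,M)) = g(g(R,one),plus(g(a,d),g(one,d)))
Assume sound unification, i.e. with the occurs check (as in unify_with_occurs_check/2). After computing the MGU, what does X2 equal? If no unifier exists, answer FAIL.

FAIL

Decompose g/2: X2 = P,  g(R,N) = g(X2,g(c,4)).
Bind X2 := P; substituting into the one remaining equation that mentions X2 gives: g(R,N) = g(P,g(c,4)).
Decompose g/2: R = P,  N = g(c,4).
Bind R := P; substituting into the one remaining equation that mentions R gives: g(g(plus(M,a),zero),plus(B,M)) = g(g(P,one),plus(g(a,d),g(one,d))).
Bind N := g(c,4); no other remaining equation mentions N.
Decompose g/2: g(plus(M,a),zero) = g(P,one),  plus(B,M) = plus(g(a,d),g(one,d)).
Decompose g/2: plus(M,a) = P,  zero = one.
Bind P := plus(M,a); no other remaining equation mentions P. Substituting into the earlier bindings gives X2 := plus(M,a), R := plus(M,a).
Clash: constants zero and one differ; no unifier exists.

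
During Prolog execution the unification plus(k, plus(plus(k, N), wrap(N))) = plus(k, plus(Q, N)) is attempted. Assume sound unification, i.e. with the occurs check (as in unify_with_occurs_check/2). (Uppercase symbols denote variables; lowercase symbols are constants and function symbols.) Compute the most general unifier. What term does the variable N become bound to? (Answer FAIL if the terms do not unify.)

Decompose plus/2: k = k,  plus(plus(k, N), wrap(N)) = plus(Q, N).
Delete trivial equation k = k.
Decompose plus/2: plus(k, N) = Q,  wrap(N) = N.
Bind Q := plus(k, N); no other remaining equation mentions Q.
Occurs check fails: N occurs in wrap(N); the equation N = wrap(N) has no finite solution.

FAIL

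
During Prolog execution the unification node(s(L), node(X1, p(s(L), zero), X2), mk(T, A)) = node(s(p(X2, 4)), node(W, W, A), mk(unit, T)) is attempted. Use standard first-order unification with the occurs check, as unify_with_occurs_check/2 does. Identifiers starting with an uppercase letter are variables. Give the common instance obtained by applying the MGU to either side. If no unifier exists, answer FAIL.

Decompose node/3: s(L) = s(p(X2, 4)),  node(X1, p(s(L), zero), X2) = node(W, W, A),  mk(T, A) = mk(unit, T).
Decompose s/1: L = p(X2, 4).
Bind L := p(X2, 4); substituting into the one remaining equation that mentions L gives: node(X1, p(s(p(X2, 4)), zero), X2) = node(W, W, A).
Decompose node/3: X1 = W,  p(s(p(X2, 4)), zero) = W,  X2 = A.
Bind X1 := W; no other remaining equation mentions X1.
Bind W := p(s(p(X2, 4)), zero); no other remaining equation mentions W. Substituting into the earlier binding gives X1 := p(s(p(X2, 4)), zero).
Bind X2 := A; no other remaining equation mentions X2. Substituting into the earlier bindings gives L := p(A, 4), X1 := p(s(p(A, 4)), zero), W := p(s(p(A, 4)), zero).
Decompose mk/2: T = unit,  A = T.
Bind T := unit; substituting into the remaining equation gives: A = unit.
Bind A := unit. Substituting into the earlier bindings gives L := p(unit, 4), X1 := p(s(p(unit, 4)), zero), W := p(s(p(unit, 4)), zero), X2 := unit.
Applying the MGU to either side gives node(s(p(unit, 4)), node(p(s(p(unit, 4)), zero), p(s(p(unit, 4)), zero), unit), mk(unit, unit)).

node(s(p(unit, 4)), node(p(s(p(unit, 4)), zero), p(s(p(unit, 4)), zero), unit), mk(unit, unit))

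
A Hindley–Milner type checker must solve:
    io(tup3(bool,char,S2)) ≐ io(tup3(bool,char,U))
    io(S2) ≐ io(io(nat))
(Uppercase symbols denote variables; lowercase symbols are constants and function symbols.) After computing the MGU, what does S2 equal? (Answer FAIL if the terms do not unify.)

io(nat)

Decompose io/1: tup3(bool,char,S2) ≐ tup3(bool,char,U).
Decompose tup3/3: bool ≐ bool,  char ≐ char,  S2 ≐ U.
Delete trivial equation bool ≐ bool.
Delete trivial equation char ≐ char.
Bind S2 := U; substituting into the remaining equation gives: io(U) ≐ io(io(nat)).
Decompose io/1: U ≐ io(nat).
Bind U := io(nat). Substituting into the earlier binding gives S2 := io(nat).
MGU = { S2 ↦ io(nat), U ↦ io(nat) }, so S2 ↦ io(nat).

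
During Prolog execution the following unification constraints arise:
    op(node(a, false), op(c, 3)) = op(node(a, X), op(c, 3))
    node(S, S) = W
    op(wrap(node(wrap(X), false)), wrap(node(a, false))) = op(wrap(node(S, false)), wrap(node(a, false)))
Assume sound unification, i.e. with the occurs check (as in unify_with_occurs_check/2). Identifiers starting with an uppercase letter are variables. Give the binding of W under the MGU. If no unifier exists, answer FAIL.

node(wrap(false), wrap(false))

Decompose op/2: node(a, false) = node(a, X),  op(c, 3) = op(c, 3).
Decompose node/2: a = a,  false = X.
Delete trivial equation a = a.
Bind X := false; substituting into the one remaining equation that mentions X gives: op(wrap(node(wrap(false), false)), wrap(node(a, false))) = op(wrap(node(S, false)), wrap(node(a, false))).
Delete trivial equation op(c, 3) = op(c, 3).
Bind W := node(S, S); no other remaining equation mentions W.
Decompose op/2: wrap(node(wrap(false), false)) = wrap(node(S, false)),  wrap(node(a, false)) = wrap(node(a, false)).
Decompose wrap/1: node(wrap(false), false) = node(S, false).
Decompose node/2: wrap(false) = S,  false = false.
Bind S := wrap(false); no other remaining equation mentions S. Substituting into the earlier binding gives W := node(wrap(false), wrap(false)).
Delete trivial equation false = false.
Delete trivial equation wrap(node(a, false)) = wrap(node(a, false)).
MGU = { X -> false, W -> node(wrap(false), wrap(false)), S -> wrap(false) }, so W -> node(wrap(false), wrap(false)).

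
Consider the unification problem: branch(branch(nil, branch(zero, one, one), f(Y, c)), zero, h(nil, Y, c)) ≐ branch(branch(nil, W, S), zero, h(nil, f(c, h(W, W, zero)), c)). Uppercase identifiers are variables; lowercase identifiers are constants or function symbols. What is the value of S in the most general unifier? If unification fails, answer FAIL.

Decompose branch/3: branch(nil, branch(zero, one, one), f(Y, c)) ≐ branch(nil, W, S),  zero ≐ zero,  h(nil, Y, c) ≐ h(nil, f(c, h(W, W, zero)), c).
Decompose branch/3: nil ≐ nil,  branch(zero, one, one) ≐ W,  f(Y, c) ≐ S.
Delete trivial equation nil ≐ nil.
Bind W := branch(zero, one, one); substituting into the one remaining equation that mentions W gives: h(nil, Y, c) ≐ h(nil, f(c, h(branch(zero, one, one), branch(zero, one, one), zero)), c).
Bind S := f(Y, c); no other remaining equation mentions S.
Delete trivial equation zero ≐ zero.
Decompose h/3: nil ≐ nil,  Y ≐ f(c, h(branch(zero, one, one), branch(zero, one, one), zero)),  c ≐ c.
Delete trivial equation nil ≐ nil.
Bind Y := f(c, h(branch(zero, one, one), branch(zero, one, one), zero)); no other remaining equation mentions Y. Substituting into the earlier binding gives S := f(f(c, h(branch(zero, one, one), branch(zero, one, one), zero)), c).
Delete trivial equation c ≐ c.
MGU = { W -> branch(zero, one, one), S -> f(f(c, h(branch(zero, one, one), branch(zero, one, one), zero)), c), Y -> f(c, h(branch(zero, one, one), branch(zero, one, one), zero)) }, so S -> f(f(c, h(branch(zero, one, one), branch(zero, one, one), zero)), c).

f(f(c, h(branch(zero, one, one), branch(zero, one, one), zero)), c)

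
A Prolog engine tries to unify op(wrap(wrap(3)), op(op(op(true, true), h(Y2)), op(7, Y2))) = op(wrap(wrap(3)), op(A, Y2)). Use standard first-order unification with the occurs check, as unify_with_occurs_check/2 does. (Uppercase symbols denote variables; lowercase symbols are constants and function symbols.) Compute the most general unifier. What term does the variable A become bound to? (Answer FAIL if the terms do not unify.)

Decompose op/2: wrap(wrap(3)) = wrap(wrap(3)),  op(op(op(true, true), h(Y2)), op(7, Y2)) = op(A, Y2).
Delete trivial equation wrap(wrap(3)) = wrap(wrap(3)).
Decompose op/2: op(op(true, true), h(Y2)) = A,  op(7, Y2) = Y2.
Bind A := op(op(true, true), h(Y2)); no other remaining equation mentions A.
Occurs check fails: Y2 occurs in op(7, Y2); the equation Y2 = op(7, Y2) has no finite solution.

FAIL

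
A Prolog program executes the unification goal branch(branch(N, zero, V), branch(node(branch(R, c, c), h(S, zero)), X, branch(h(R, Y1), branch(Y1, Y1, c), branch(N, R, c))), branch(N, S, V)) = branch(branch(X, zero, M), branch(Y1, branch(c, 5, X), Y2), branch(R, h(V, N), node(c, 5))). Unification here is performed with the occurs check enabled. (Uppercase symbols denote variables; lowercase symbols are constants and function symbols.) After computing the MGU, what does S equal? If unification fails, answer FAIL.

FAIL

Decompose branch/3: branch(N, zero, V) = branch(X, zero, M),  branch(node(branch(R, c, c), h(S, zero)), X, branch(h(R, Y1), branch(Y1, Y1, c), branch(N, R, c))) = branch(Y1, branch(c, 5, X), Y2),  branch(N, S, V) = branch(R, h(V, N), node(c, 5)).
Decompose branch/3: N = X,  zero = zero,  V = M.
Bind N := X; substituting into the 2 remaining equations that mention N gives: branch(node(branch(R, c, c), h(S, zero)), X, branch(h(R, Y1), branch(Y1, Y1, c), branch(X, R, c))) = branch(Y1, branch(c, 5, X), Y2),  branch(X, S, V) = branch(R, h(V, X), node(c, 5)).
Delete trivial equation zero = zero.
Bind V := M; substituting into the one remaining equation that mentions V gives: branch(X, S, M) = branch(R, h(M, X), node(c, 5)).
Decompose branch/3: node(branch(R, c, c), h(S, zero)) = Y1,  X = branch(c, 5, X),  branch(h(R, Y1), branch(Y1, Y1, c), branch(X, R, c)) = Y2.
Bind Y1 := node(branch(R, c, c), h(S, zero)); substituting into the one remaining equation that mentions Y1 gives: branch(h(R, node(branch(R, c, c), h(S, zero))), branch(node(branch(R, c, c), h(S, zero)), node(branch(R, c, c), h(S, zero)), c), branch(X, R, c)) = Y2.
Occurs check fails: X occurs in branch(c, 5, X); the equation X = branch(c, 5, X) has no finite solution.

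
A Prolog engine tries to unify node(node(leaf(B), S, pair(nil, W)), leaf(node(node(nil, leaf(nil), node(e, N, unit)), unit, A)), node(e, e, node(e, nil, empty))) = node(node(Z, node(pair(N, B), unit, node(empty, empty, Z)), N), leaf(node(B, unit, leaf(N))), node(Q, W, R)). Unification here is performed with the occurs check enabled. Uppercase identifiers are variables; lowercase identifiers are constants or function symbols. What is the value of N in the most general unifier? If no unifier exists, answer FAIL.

pair(nil, e)

Decompose node/3: node(leaf(B), S, pair(nil, W)) = node(Z, node(pair(N, B), unit, node(empty, empty, Z)), N),  leaf(node(node(nil, leaf(nil), node(e, N, unit)), unit, A)) = leaf(node(B, unit, leaf(N))),  node(e, e, node(e, nil, empty)) = node(Q, W, R).
Decompose node/3: leaf(B) = Z,  S = node(pair(N, B), unit, node(empty, empty, Z)),  pair(nil, W) = N.
Bind Z := leaf(B); substituting into the one remaining equation that mentions Z gives: S = node(pair(N, B), unit, node(empty, empty, leaf(B))).
Bind S := node(pair(N, B), unit, node(empty, empty, leaf(B))); no other remaining equation mentions S.
Bind N := pair(nil, W); substituting into the one remaining equation that mentions N gives: leaf(node(node(nil, leaf(nil), node(e, pair(nil, W), unit)), unit, A)) = leaf(node(B, unit, leaf(pair(nil, W)))). Substituting into the earlier binding gives S := node(pair(pair(nil, W), B), unit, node(empty, empty, leaf(B))).
Decompose leaf/1: node(node(nil, leaf(nil), node(e, pair(nil, W), unit)), unit, A) = node(B, unit, leaf(pair(nil, W))).
Decompose node/3: node(nil, leaf(nil), node(e, pair(nil, W), unit)) = B,  unit = unit,  A = leaf(pair(nil, W)).
Bind B := node(nil, leaf(nil), node(e, pair(nil, W), unit)); no other remaining equation mentions B. Substituting into the earlier bindings gives Z := leaf(node(nil, leaf(nil), node(e, pair(nil, W), unit))), S := node(pair(pair(nil, W), node(nil, leaf(nil), node(e, pair(nil, W), unit))), unit, node(empty, empty, leaf(node(nil, leaf(nil), node(e, pair(nil, W), unit))))).
Delete trivial equation unit = unit.
Bind A := leaf(pair(nil, W)); no other remaining equation mentions A.
Decompose node/3: e = Q,  e = W,  node(e, nil, empty) = R.
Bind Q := e; no other remaining equation mentions Q.
Bind W := e; no other remaining equation mentions W. Substituting into the earlier bindings gives Z := leaf(node(nil, leaf(nil), node(e, pair(nil, e), unit))), S := node(pair(pair(nil, e), node(nil, leaf(nil), node(e, pair(nil, e), unit))), unit, node(empty, empty, leaf(node(nil, leaf(nil), node(e, pair(nil, e), unit))))), N := pair(nil, e), B := node(nil, leaf(nil), node(e, pair(nil, e), unit)), A := leaf(pair(nil, e)).
Bind R := node(e, nil, empty).
MGU = { Z = leaf(node(nil, leaf(nil), node(e, pair(nil, e), unit))), S = node(pair(pair(nil, e), node(nil, leaf(nil), node(e, pair(nil, e), unit))), unit, node(empty, empty, leaf(node(nil, leaf(nil), node(e, pair(nil, e), unit))))), N = pair(nil, e), B = node(nil, leaf(nil), node(e, pair(nil, e), unit)), A = leaf(pair(nil, e)), Q = e, W = e, R = node(e, nil, empty) }, so N = pair(nil, e).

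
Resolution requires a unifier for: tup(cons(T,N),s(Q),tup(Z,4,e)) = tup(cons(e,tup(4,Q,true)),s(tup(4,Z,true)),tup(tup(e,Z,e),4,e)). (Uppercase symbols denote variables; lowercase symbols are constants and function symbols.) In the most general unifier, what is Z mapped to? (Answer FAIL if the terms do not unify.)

Decompose tup/3: cons(T,N) = cons(e,tup(4,Q,true)),  s(Q) = s(tup(4,Z,true)),  tup(Z,4,e) = tup(tup(e,Z,e),4,e).
Decompose cons/2: T = e,  N = tup(4,Q,true).
Bind T := e; no other remaining equation mentions T.
Bind N := tup(4,Q,true); no other remaining equation mentions N.
Decompose s/1: Q = tup(4,Z,true).
Bind Q := tup(4,Z,true); no other remaining equation mentions Q. Substituting into the earlier binding gives N := tup(4,tup(4,Z,true),true).
Decompose tup/3: Z = tup(e,Z,e),  4 = 4,  e = e.
Occurs check fails: Z occurs in tup(e,Z,e); the equation Z = tup(e,Z,e) has no finite solution.

FAIL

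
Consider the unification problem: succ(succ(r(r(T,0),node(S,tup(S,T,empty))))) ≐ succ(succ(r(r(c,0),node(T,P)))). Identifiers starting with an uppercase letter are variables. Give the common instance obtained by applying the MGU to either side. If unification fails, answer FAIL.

Decompose succ/1: succ(r(r(T,0),node(S,tup(S,T,empty)))) ≐ succ(r(r(c,0),node(T,P))).
Decompose succ/1: r(r(T,0),node(S,tup(S,T,empty))) ≐ r(r(c,0),node(T,P)).
Decompose r/2: r(T,0) ≐ r(c,0),  node(S,tup(S,T,empty)) ≐ node(T,P).
Decompose r/2: T ≐ c,  0 ≐ 0.
Bind T := c; substituting into the one remaining equation that mentions T gives: node(S,tup(S,c,empty)) ≐ node(c,P).
Delete trivial equation 0 ≐ 0.
Decompose node/2: S ≐ c,  tup(S,c,empty) ≐ P.
Bind S := c; substituting into the remaining equation gives: tup(c,c,empty) ≐ P.
Bind P := tup(c,c,empty).
Applying the MGU to either side gives succ(succ(r(r(c,0),node(c,tup(c,c,empty))))).

succ(succ(r(r(c,0),node(c,tup(c,c,empty)))))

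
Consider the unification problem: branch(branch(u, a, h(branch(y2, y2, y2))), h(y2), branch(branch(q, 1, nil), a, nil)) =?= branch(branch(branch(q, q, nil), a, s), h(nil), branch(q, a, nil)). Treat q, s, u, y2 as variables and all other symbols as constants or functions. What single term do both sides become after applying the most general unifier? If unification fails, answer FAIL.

FAIL

Decompose branch/3: branch(u, a, h(branch(y2, y2, y2))) =?= branch(branch(q, q, nil), a, s),  h(y2) =?= h(nil),  branch(branch(q, 1, nil), a, nil) =?= branch(q, a, nil).
Decompose branch/3: u =?= branch(q, q, nil),  a =?= a,  h(branch(y2, y2, y2)) =?= s.
Bind u := branch(q, q, nil); no other remaining equation mentions u.
Delete trivial equation a =?= a.
Bind s := h(branch(y2, y2, y2)); no other remaining equation mentions s.
Decompose h/1: y2 =?= nil.
Bind y2 := nil; no other remaining equation mentions y2. Substituting into the earlier binding gives s := h(branch(nil, nil, nil)).
Decompose branch/3: branch(q, 1, nil) =?= q,  a =?= a,  nil =?= nil.
Occurs check fails: q occurs in branch(q, 1, nil); the equation q =?= branch(q, 1, nil) has no finite solution.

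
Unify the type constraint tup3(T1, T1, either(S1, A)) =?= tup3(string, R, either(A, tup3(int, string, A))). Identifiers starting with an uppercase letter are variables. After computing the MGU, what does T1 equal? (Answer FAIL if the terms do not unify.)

FAIL

Decompose tup3/3: T1 =?= string,  T1 =?= R,  either(S1, A) =?= either(A, tup3(int, string, A)).
Bind T1 := string; substituting into the one remaining equation that mentions T1 gives: string =?= R.
Bind R := string; no other remaining equation mentions R.
Decompose either/2: S1 =?= A,  A =?= tup3(int, string, A).
Bind S1 := A; no other remaining equation mentions S1.
Occurs check fails: A occurs in tup3(int, string, A); the equation A =?= tup3(int, string, A) has no finite solution.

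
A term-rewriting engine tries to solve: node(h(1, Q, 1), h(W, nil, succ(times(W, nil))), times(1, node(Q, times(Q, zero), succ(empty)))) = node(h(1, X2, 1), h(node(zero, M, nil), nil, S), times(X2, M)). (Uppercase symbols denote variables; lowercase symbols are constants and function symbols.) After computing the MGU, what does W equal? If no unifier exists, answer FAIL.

node(zero, node(1, times(1, zero), succ(empty)), nil)

Decompose node/3: h(1, Q, 1) = h(1, X2, 1),  h(W, nil, succ(times(W, nil))) = h(node(zero, M, nil), nil, S),  times(1, node(Q, times(Q, zero), succ(empty))) = times(X2, M).
Decompose h/3: 1 = 1,  Q = X2,  1 = 1.
Delete trivial equation 1 = 1.
Bind Q := X2; substituting into the one remaining equation that mentions Q gives: times(1, node(X2, times(X2, zero), succ(empty))) = times(X2, M).
Delete trivial equation 1 = 1.
Decompose h/3: W = node(zero, M, nil),  nil = nil,  succ(times(W, nil)) = S.
Bind W := node(zero, M, nil); substituting into the one remaining equation that mentions W gives: succ(times(node(zero, M, nil), nil)) = S.
Delete trivial equation nil = nil.
Bind S := succ(times(node(zero, M, nil), nil)); no other remaining equation mentions S.
Decompose times/2: 1 = X2,  node(X2, times(X2, zero), succ(empty)) = M.
Bind X2 := 1; substituting into the remaining equation gives: node(1, times(1, zero), succ(empty)) = M. Substituting into the earlier binding gives Q := 1.
Bind M := node(1, times(1, zero), succ(empty)). Substituting into the earlier bindings gives W := node(zero, node(1, times(1, zero), succ(empty)), nil), S := succ(times(node(zero, node(1, times(1, zero), succ(empty)), nil), nil)).
MGU = { Q := 1, W := node(zero, node(1, times(1, zero), succ(empty)), nil), S := succ(times(node(zero, node(1, times(1, zero), succ(empty)), nil), nil)), X2 := 1, M := node(1, times(1, zero), succ(empty)) }, so W := node(zero, node(1, times(1, zero), succ(empty)), nil).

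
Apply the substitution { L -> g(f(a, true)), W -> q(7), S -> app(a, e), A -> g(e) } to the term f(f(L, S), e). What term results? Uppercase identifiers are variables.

f(f(g(f(a, true)), app(a, e)), e)

Replace each occurrence of L with g(f(a, true)).
Replace each occurrence of S with app(a, e).
Result: f(f(g(f(a, true)), app(a, e)), e).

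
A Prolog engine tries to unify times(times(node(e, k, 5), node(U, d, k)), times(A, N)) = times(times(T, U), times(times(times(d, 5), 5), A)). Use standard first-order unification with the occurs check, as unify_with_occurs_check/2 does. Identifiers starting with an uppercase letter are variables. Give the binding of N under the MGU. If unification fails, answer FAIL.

FAIL

Decompose times/2: times(node(e, k, 5), node(U, d, k)) = times(T, U),  times(A, N) = times(times(times(d, 5), 5), A).
Decompose times/2: node(e, k, 5) = T,  node(U, d, k) = U.
Bind T := node(e, k, 5); no other remaining equation mentions T.
Occurs check fails: U occurs in node(U, d, k); the equation U = node(U, d, k) has no finite solution.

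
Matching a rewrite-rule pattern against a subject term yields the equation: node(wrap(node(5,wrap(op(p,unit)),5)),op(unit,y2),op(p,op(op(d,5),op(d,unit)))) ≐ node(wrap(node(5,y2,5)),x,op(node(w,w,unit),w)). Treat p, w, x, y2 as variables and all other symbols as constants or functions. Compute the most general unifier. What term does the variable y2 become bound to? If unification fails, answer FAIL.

Decompose node/3: wrap(node(5,wrap(op(p,unit)),5)) ≐ wrap(node(5,y2,5)),  op(unit,y2) ≐ x,  op(p,op(op(d,5),op(d,unit))) ≐ op(node(w,w,unit),w).
Decompose wrap/1: node(5,wrap(op(p,unit)),5) ≐ node(5,y2,5).
Decompose node/3: 5 ≐ 5,  wrap(op(p,unit)) ≐ y2,  5 ≐ 5.
Delete trivial equation 5 ≐ 5.
Bind y2 := wrap(op(p,unit)); substituting into the one remaining equation that mentions y2 gives: op(unit,wrap(op(p,unit))) ≐ x.
Delete trivial equation 5 ≐ 5.
Bind x := op(unit,wrap(op(p,unit))); no other remaining equation mentions x.
Decompose op/2: p ≐ node(w,w,unit),  op(op(d,5),op(d,unit)) ≐ w.
Bind p := node(w,w,unit); no other remaining equation mentions p. Substituting into the earlier bindings gives y2 := wrap(op(node(w,w,unit),unit)), x := op(unit,wrap(op(node(w,w,unit),unit))).
Bind w := op(op(d,5),op(d,unit)). Substituting into the earlier bindings gives y2 := wrap(op(node(op(op(d,5),op(d,unit)),op(op(d,5),op(d,unit)),unit),unit)), x := op(unit,wrap(op(node(op(op(d,5),op(d,unit)),op(op(d,5),op(d,unit)),unit),unit))), p := node(op(op(d,5),op(d,unit)),op(op(d,5),op(d,unit)),unit).
MGU = { y2 -> wrap(op(node(op(op(d,5),op(d,unit)),op(op(d,5),op(d,unit)),unit),unit)), x -> op(unit,wrap(op(node(op(op(d,5),op(d,unit)),op(op(d,5),op(d,unit)),unit),unit))), p -> node(op(op(d,5),op(d,unit)),op(op(d,5),op(d,unit)),unit), w -> op(op(d,5),op(d,unit)) }, so y2 -> wrap(op(node(op(op(d,5),op(d,unit)),op(op(d,5),op(d,unit)),unit),unit)).

wrap(op(node(op(op(d,5),op(d,unit)),op(op(d,5),op(d,unit)),unit),unit))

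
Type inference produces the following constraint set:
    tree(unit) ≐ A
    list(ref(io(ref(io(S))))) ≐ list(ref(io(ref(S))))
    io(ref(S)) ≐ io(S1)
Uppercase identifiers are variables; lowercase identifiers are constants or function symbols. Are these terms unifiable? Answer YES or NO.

Bind A := tree(unit); no other remaining equation mentions A.
Decompose list/1: ref(io(ref(io(S)))) ≐ ref(io(ref(S))).
Decompose ref/1: io(ref(io(S))) ≐ io(ref(S)).
Decompose io/1: ref(io(S)) ≐ ref(S).
Decompose ref/1: io(S) ≐ S.
Occurs check fails: S occurs in io(S); the equation S ≐ io(S) has no finite solution.

NO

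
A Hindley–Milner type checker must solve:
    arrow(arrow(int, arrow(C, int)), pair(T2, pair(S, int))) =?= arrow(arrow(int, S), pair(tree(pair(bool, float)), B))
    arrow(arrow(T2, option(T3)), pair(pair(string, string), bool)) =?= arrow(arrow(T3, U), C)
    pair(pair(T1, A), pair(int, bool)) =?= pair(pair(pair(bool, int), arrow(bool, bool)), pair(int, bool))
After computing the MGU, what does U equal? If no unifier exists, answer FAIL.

option(tree(pair(bool, float)))

Decompose arrow/2: arrow(int, arrow(C, int)) =?= arrow(int, S),  pair(T2, pair(S, int)) =?= pair(tree(pair(bool, float)), B).
Decompose arrow/2: int =?= int,  arrow(C, int) =?= S.
Delete trivial equation int =?= int.
Bind S := arrow(C, int); substituting into the one remaining equation that mentions S gives: pair(T2, pair(arrow(C, int), int)) =?= pair(tree(pair(bool, float)), B).
Decompose pair/2: T2 =?= tree(pair(bool, float)),  pair(arrow(C, int), int) =?= B.
Bind T2 := tree(pair(bool, float)); substituting into the one remaining equation that mentions T2 gives: arrow(arrow(tree(pair(bool, float)), option(T3)), pair(pair(string, string), bool)) =?= arrow(arrow(T3, U), C).
Bind B := pair(arrow(C, int), int); no other remaining equation mentions B.
Decompose arrow/2: arrow(tree(pair(bool, float)), option(T3)) =?= arrow(T3, U),  pair(pair(string, string), bool) =?= C.
Decompose arrow/2: tree(pair(bool, float)) =?= T3,  option(T3) =?= U.
Bind T3 := tree(pair(bool, float)); substituting into the one remaining equation that mentions T3 gives: option(tree(pair(bool, float))) =?= U.
Bind U := option(tree(pair(bool, float))); no other remaining equation mentions U.
Bind C := pair(pair(string, string), bool); no other remaining equation mentions C. Substituting into the earlier bindings gives S := arrow(pair(pair(string, string), bool), int), B := pair(arrow(pair(pair(string, string), bool), int), int).
Decompose pair/2: pair(T1, A) =?= pair(pair(bool, int), arrow(bool, bool)),  pair(int, bool) =?= pair(int, bool).
Decompose pair/2: T1 =?= pair(bool, int),  A =?= arrow(bool, bool).
Bind T1 := pair(bool, int); no other remaining equation mentions T1.
Bind A := arrow(bool, bool); no other remaining equation mentions A.
Delete trivial equation pair(int, bool) =?= pair(int, bool).
MGU = { S -> arrow(pair(pair(string, string), bool), int), T2 -> tree(pair(bool, float)), B -> pair(arrow(pair(pair(string, string), bool), int), int), T3 -> tree(pair(bool, float)), U -> option(tree(pair(bool, float))), C -> pair(pair(string, string), bool), T1 -> pair(bool, int), A -> arrow(bool, bool) }, so U -> option(tree(pair(bool, float))).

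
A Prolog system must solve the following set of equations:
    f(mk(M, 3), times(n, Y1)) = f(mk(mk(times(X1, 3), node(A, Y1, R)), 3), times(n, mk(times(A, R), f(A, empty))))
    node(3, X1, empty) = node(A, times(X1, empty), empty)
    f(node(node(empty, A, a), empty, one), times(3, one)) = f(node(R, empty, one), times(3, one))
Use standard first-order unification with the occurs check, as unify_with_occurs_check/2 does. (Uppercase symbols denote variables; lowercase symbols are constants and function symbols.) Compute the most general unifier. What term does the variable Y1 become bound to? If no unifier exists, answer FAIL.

Decompose f/2: mk(M, 3) = mk(mk(times(X1, 3), node(A, Y1, R)), 3),  times(n, Y1) = times(n, mk(times(A, R), f(A, empty))).
Decompose mk/2: M = mk(times(X1, 3), node(A, Y1, R)),  3 = 3.
Bind M := mk(times(X1, 3), node(A, Y1, R)); no other remaining equation mentions M.
Delete trivial equation 3 = 3.
Decompose times/2: n = n,  Y1 = mk(times(A, R), f(A, empty)).
Delete trivial equation n = n.
Bind Y1 := mk(times(A, R), f(A, empty)); no other remaining equation mentions Y1. Substituting into the earlier binding gives M := mk(times(X1, 3), node(A, mk(times(A, R), f(A, empty)), R)).
Decompose node/3: 3 = A,  X1 = times(X1, empty),  empty = empty.
Bind A := 3; substituting into the one remaining equation that mentions A gives: f(node(node(empty, 3, a), empty, one), times(3, one)) = f(node(R, empty, one), times(3, one)). Substituting into the earlier bindings gives M := mk(times(X1, 3), node(3, mk(times(3, R), f(3, empty)), R)), Y1 := mk(times(3, R), f(3, empty)).
Occurs check fails: X1 occurs in times(X1, empty); the equation X1 = times(X1, empty) has no finite solution.

FAIL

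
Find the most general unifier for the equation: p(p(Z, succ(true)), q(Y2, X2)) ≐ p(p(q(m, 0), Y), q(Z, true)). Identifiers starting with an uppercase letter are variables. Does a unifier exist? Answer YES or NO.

Decompose p/2: p(Z, succ(true)) ≐ p(q(m, 0), Y),  q(Y2, X2) ≐ q(Z, true).
Decompose p/2: Z ≐ q(m, 0),  succ(true) ≐ Y.
Bind Z := q(m, 0); substituting into the one remaining equation that mentions Z gives: q(Y2, X2) ≐ q(q(m, 0), true).
Bind Y := succ(true); no other remaining equation mentions Y.
Decompose q/2: Y2 ≐ q(m, 0),  X2 ≐ true.
Bind Y2 := q(m, 0); no other remaining equation mentions Y2.
Bind X2 := true.
No equations remain and no clash or occurs-check failure arose, so a unifier exists.

YES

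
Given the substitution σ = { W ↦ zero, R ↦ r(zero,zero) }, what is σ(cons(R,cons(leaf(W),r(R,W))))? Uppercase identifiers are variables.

Replace each occurrence of W with zero.
Replace each occurrence of R with r(zero,zero).
Result: cons(r(zero,zero),cons(leaf(zero),r(r(zero,zero),zero))).

cons(r(zero,zero),cons(leaf(zero),r(r(zero,zero),zero)))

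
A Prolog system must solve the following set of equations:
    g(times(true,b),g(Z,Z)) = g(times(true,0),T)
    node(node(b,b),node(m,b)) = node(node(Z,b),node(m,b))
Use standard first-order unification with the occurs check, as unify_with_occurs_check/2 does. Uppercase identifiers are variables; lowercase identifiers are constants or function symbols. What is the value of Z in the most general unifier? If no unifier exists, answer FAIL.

FAIL

Decompose g/2: times(true,b) = times(true,0),  g(Z,Z) = T.
Decompose times/2: true = true,  b = 0.
Delete trivial equation true = true.
Clash: constants b and 0 differ; no unifier exists.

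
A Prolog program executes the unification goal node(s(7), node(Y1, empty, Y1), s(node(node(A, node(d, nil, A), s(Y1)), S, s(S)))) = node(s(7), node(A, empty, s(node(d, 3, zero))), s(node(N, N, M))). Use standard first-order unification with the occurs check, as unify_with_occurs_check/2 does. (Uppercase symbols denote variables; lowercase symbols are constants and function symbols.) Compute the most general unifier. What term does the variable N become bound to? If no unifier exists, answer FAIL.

node(s(node(d, 3, zero)), node(d, nil, s(node(d, 3, zero))), s(s(node(d, 3, zero))))

Decompose node/3: s(7) = s(7),  node(Y1, empty, Y1) = node(A, empty, s(node(d, 3, zero))),  s(node(node(A, node(d, nil, A), s(Y1)), S, s(S))) = s(node(N, N, M)).
Delete trivial equation s(7) = s(7).
Decompose node/3: Y1 = A,  empty = empty,  Y1 = s(node(d, 3, zero)).
Bind Y1 := A; substituting into the 2 remaining equations that mention Y1 gives: A = s(node(d, 3, zero)),  s(node(node(A, node(d, nil, A), s(A)), S, s(S))) = s(node(N, N, M)).
Delete trivial equation empty = empty.
Bind A := s(node(d, 3, zero)); substituting into the remaining equation gives: s(node(node(s(node(d, 3, zero)), node(d, nil, s(node(d, 3, zero))), s(s(node(d, 3, zero)))), S, s(S))) = s(node(N, N, M)). Substituting into the earlier binding gives Y1 := s(node(d, 3, zero)).
Decompose s/1: node(node(s(node(d, 3, zero)), node(d, nil, s(node(d, 3, zero))), s(s(node(d, 3, zero)))), S, s(S)) = node(N, N, M).
Decompose node/3: node(s(node(d, 3, zero)), node(d, nil, s(node(d, 3, zero))), s(s(node(d, 3, zero)))) = N,  S = N,  s(S) = M.
Bind N := node(s(node(d, 3, zero)), node(d, nil, s(node(d, 3, zero))), s(s(node(d, 3, zero)))); substituting into the one remaining equation that mentions N gives: S = node(s(node(d, 3, zero)), node(d, nil, s(node(d, 3, zero))), s(s(node(d, 3, zero)))).
Bind S := node(s(node(d, 3, zero)), node(d, nil, s(node(d, 3, zero))), s(s(node(d, 3, zero)))); substituting into the remaining equation gives: s(node(s(node(d, 3, zero)), node(d, nil, s(node(d, 3, zero))), s(s(node(d, 3, zero))))) = M.
Bind M := s(node(s(node(d, 3, zero)), node(d, nil, s(node(d, 3, zero))), s(s(node(d, 3, zero))))).
MGU = { Y1 -> s(node(d, 3, zero)), A -> s(node(d, 3, zero)), N -> node(s(node(d, 3, zero)), node(d, nil, s(node(d, 3, zero))), s(s(node(d, 3, zero)))), S -> node(s(node(d, 3, zero)), node(d, nil, s(node(d, 3, zero))), s(s(node(d, 3, zero)))), M -> s(node(s(node(d, 3, zero)), node(d, nil, s(node(d, 3, zero))), s(s(node(d, 3, zero))))) }, so N -> node(s(node(d, 3, zero)), node(d, nil, s(node(d, 3, zero))), s(s(node(d, 3, zero)))).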